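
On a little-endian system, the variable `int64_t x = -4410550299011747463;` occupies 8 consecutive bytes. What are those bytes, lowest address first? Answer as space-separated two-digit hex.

Two's complement of -4410550299011747463 in 64 bits: 4410550299011747463 = 0x3D356C20FC968E87; invert → 0xC2CA93DF03697178; add 1 → 0xC2CA93DF03697179.
Split into bytes (most-significant first): C2 CA 93 DF 03 69 71 79.
Little-endian: lowest address holds the least-significant byte.
So at ascending addresses the bytes are 79 71 69 03 DF 93 CA C2.

79 71 69 03 DF 93 CA C2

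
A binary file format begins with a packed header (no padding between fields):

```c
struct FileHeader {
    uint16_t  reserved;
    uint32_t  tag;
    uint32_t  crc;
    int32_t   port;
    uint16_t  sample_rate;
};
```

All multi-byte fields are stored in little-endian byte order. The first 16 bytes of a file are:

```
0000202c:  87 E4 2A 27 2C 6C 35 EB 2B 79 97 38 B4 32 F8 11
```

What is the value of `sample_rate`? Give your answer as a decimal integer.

4600

`sample_rate` follows `reserved` (2 B), `tag` (4 B), `crc` (4 B), `port` (4 B), so it starts at offset 2 + 4 + 4 + 4 = 14 and occupies 2 bytes.
Bytes at offsets 14..15: F8 11.
Little-endian stores the least-significant byte at the lowest address.
Reassemble most-significant byte first: 11 F8 → 0x11F8.
0x11F8 = 4600.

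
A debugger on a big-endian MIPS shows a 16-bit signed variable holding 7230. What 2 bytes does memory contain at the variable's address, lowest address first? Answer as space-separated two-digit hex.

1C 3E

7230 in hexadecimal, padded to 16 bits, is 0x1C3E.
Split into bytes (most-significant first): 1C 3E.
Big-endian: lowest address holds the most-significant byte.
So the memory order matches the most-significant-first order: 1C 3E.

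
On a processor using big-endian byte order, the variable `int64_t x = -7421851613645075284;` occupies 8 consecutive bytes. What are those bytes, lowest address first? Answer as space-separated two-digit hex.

Two's complement of -7421851613645075284 in 64 bits: 7421851613645075284 = 0x66FFB6B84EF97354; invert → 0x99004947B1068CAB; add 1 → 0x99004947B1068CAC.
Split into bytes (most-significant first): 99 00 49 47 B1 06 8C AC.
In big-endian order the high byte comes first in memory.
So the memory order matches the most-significant-first order: 99 00 49 47 B1 06 8C AC.

99 00 49 47 B1 06 8C AC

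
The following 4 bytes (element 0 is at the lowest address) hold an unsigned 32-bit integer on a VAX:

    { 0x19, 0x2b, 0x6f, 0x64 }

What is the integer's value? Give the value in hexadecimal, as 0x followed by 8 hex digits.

Little-endian stores the least-significant byte at the lowest address.
Reassemble most-significant byte first: 64 6F 2B 19 → 0x646F2B19.

0x646F2B19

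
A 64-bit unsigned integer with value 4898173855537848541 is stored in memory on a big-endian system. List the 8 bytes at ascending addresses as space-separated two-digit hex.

43 F9 CF 2B 83 70 60 DD

4898173855537848541 in hexadecimal, padded to 64 bits, is 0x43F9CF2B837060DD.
Split into bytes (most-significant first): 43 F9 CF 2B 83 70 60 DD.
Big-endian: lowest address holds the most-significant byte.
So the memory order matches the most-significant-first order: 43 F9 CF 2B 83 70 60 DD.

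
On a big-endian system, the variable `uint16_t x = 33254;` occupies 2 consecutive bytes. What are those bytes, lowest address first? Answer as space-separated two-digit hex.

81 E6

33254 in hexadecimal, padded to 16 bits, is 0x81E6.
Split into bytes (most-significant first): 81 E6.
In big-endian order the high byte comes first in memory.
So the memory order matches the most-significant-first order: 81 E6.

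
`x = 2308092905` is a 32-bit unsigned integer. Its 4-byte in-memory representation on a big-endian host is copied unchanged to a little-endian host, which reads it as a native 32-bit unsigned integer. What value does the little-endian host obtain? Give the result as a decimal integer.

2308092905 in 32-bit hexadecimal is 0x8992B3E9.
Stored big-endian, the bytes at ascending addresses are 89 92 B3 E9.
Read back as little-endian, the first byte is least significant, giving 0xE9B39289.
0xE9B39289 = 3920859785.

3920859785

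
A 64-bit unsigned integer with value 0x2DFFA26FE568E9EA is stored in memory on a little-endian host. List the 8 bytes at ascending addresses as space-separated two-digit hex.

Split into bytes (most-significant first): 2D FF A2 6F E5 68 E9 EA.
Little-endian stores the least-significant byte at the lowest address.
So at ascending addresses the bytes are EA E9 68 E5 6F A2 FF 2D.

EA E9 68 E5 6F A2 FF 2D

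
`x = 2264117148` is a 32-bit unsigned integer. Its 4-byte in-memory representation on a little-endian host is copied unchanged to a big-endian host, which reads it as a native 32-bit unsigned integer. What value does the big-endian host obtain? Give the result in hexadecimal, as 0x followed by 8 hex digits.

0x9CAFF386

2264117148 in 32-bit hexadecimal is 0x86F3AF9C.
Stored little-endian, the bytes at ascending addresses are 9C AF F3 86.
Read back as big-endian, the last byte is least significant, giving 0x9CAFF386.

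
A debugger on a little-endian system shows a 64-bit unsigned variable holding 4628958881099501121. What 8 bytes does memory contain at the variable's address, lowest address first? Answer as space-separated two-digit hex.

41 4E D3 BB 93 5D 3D 40

4628958881099501121 in hexadecimal, padded to 64 bits, is 0x403D5D93BBD34E41.
Split into bytes (most-significant first): 40 3D 5D 93 BB D3 4E 41.
Little-endian stores the least-significant byte at the lowest address.
So at ascending addresses the bytes are 41 4E D3 BB 93 5D 3D 40.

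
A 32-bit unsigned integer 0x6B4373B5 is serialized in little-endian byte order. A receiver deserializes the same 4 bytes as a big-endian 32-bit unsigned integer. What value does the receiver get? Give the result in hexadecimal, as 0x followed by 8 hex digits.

Stored little-endian, the bytes at ascending addresses are B5 73 43 6B.
Read back as big-endian, the last byte is least significant, giving 0xB573436B.

0xB573436B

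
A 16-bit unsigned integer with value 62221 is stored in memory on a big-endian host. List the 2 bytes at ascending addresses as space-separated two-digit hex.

62221 in hexadecimal, padded to 16 bits, is 0xF30D.
Split into bytes (most-significant first): F3 0D.
Big-endian stores the most-significant byte at the lowest address.
So the memory order matches the most-significant-first order: F3 0D.

F3 0D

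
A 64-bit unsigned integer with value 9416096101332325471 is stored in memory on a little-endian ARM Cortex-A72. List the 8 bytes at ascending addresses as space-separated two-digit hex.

5F 94 DA FA 83 B1 AC 82

9416096101332325471 in hexadecimal, padded to 64 bits, is 0x82ACB183FADA945F.
Split into bytes (most-significant first): 82 AC B1 83 FA DA 94 5F.
Little-endian: lowest address holds the least-significant byte.
So at ascending addresses the bytes are 5F 94 DA FA 83 B1 AC 82.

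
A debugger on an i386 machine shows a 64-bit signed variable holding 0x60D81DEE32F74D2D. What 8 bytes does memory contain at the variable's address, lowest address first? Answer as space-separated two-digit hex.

2D 4D F7 32 EE 1D D8 60

Split into bytes (most-significant first): 60 D8 1D EE 32 F7 4D 2D.
Little-endian: lowest address holds the least-significant byte.
So at ascending addresses the bytes are 2D 4D F7 32 EE 1D D8 60.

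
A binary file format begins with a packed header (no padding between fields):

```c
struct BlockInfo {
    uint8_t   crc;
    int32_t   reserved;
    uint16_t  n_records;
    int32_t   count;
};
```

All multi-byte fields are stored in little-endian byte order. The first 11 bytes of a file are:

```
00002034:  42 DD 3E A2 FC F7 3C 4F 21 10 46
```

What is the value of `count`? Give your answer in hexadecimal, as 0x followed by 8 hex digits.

`count` follows `crc` (1 B), `reserved` (4 B), `n_records` (2 B), so it starts at offset 1 + 4 + 2 = 7 and occupies 4 bytes.
Bytes at offsets 7..10: 4F 21 10 46.
Little-endian stores the least-significant byte at the lowest address.
Reassemble most-significant byte first: 46 10 21 4F → 0x4610214F.

0x4610214F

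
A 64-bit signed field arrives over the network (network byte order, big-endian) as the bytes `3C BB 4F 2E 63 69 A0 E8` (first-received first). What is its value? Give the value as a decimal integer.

Big-endian: lowest address holds the most-significant byte.
The bytes are already most-significant first: 0x3CBB4F2E6369A0E8.
0x3CBB4F2E6369A0E8 = 4376178523575525608.

4376178523575525608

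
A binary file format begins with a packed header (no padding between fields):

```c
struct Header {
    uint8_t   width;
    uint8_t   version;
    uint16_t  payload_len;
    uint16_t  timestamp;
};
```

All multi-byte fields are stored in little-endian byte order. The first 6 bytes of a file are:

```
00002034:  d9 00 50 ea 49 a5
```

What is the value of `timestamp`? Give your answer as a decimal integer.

`timestamp` follows `width` (1 B), `version` (1 B), `payload_len` (2 B), so it starts at offset 1 + 1 + 2 = 4 and occupies 2 bytes.
Bytes at offsets 4..5: 49 A5.
Little-endian: lowest address holds the least-significant byte.
Reassemble most-significant byte first: A5 49 → 0xA549.
0xA549 = 42313.

42313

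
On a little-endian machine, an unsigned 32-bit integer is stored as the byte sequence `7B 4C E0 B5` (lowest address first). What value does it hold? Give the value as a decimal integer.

In little-endian order the low byte comes first in memory.
Reassemble most-significant byte first: B5 E0 4C 7B → 0xB5E04C7B.
0xB5E04C7B = 3051375739.

3051375739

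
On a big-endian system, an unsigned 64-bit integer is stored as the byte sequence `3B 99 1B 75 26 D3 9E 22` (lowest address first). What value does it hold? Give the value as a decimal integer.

4294493909651004962

Big-endian stores the most-significant byte at the lowest address.
The bytes are already most-significant first: 0x3B991B7526D39E22.
0x3B991B7526D39E22 = 4294493909651004962.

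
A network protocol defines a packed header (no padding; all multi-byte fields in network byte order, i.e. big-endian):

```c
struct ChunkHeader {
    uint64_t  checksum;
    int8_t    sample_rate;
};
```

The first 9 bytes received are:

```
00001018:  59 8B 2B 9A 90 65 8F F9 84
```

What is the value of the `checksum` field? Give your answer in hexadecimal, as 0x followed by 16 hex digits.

`checksum` is the first field, at byte offset 0, occupying 8 bytes.
Bytes at offsets 0..7: 59 8B 2B 9A 90 65 8F F9.
Big-endian stores the most-significant byte at the lowest address.
The bytes are already most-significant first: 0x598B2B9A90658FF9.

0x598B2B9A90658FF9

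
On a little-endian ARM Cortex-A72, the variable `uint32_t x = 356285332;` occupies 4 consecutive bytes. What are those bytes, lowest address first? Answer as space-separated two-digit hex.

94 7B 3C 15

356285332 in hexadecimal, padded to 32 bits, is 0x153C7B94.
Split into bytes (most-significant first): 15 3C 7B 94.
In little-endian order the low byte comes first in memory.
So at ascending addresses the bytes are 94 7B 3C 15.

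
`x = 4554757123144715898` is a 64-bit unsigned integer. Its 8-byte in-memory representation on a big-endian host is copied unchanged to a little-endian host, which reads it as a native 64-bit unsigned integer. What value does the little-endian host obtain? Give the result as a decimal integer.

4554757123144715898 in 64-bit hexadecimal is 0x3F35BF78AB388E7A.
Stored big-endian, the bytes at ascending addresses are 3F 35 BF 78 AB 38 8E 7A.
Read back as little-endian, the first byte is least significant, giving 0x7A8E38AB78BF353F.
0x7A8E38AB78BF353F = 8831058228436481343.

8831058228436481343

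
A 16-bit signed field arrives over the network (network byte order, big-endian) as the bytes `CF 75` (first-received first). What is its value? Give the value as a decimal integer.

In big-endian order the high byte comes first in memory.
The bytes are already most-significant first: 0xCF75.
Top bit is set, so as a signed 16-bit value this is 0xCF75 − 2^16 = -12427.

-12427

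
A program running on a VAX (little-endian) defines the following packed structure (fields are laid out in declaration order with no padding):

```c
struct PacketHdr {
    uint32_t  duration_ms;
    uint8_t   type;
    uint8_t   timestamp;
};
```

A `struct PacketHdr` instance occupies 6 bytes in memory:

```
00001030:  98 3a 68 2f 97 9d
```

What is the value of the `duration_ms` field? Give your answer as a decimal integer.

`duration_ms` is the first field, at byte offset 0, occupying 4 bytes.
Bytes at offsets 0..3: 98 3A 68 2F.
Little-endian stores the least-significant byte at the lowest address.
Reassemble most-significant byte first: 2F 68 3A 98 → 0x2F683A98.
0x2F683A98 = 795359896.

795359896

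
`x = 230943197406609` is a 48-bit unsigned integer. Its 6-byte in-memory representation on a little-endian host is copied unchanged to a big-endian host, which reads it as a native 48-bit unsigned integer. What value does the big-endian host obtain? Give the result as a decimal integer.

160138906766034

230943197406609 in 48-bit hexadecimal is 0xD20AA73EA591.
Stored little-endian, the bytes at ascending addresses are 91 A5 3E A7 0A D2.
Read back as big-endian, the last byte is least significant, giving 0x91A53EA70AD2.
0x91A53EA70AD2 = 160138906766034.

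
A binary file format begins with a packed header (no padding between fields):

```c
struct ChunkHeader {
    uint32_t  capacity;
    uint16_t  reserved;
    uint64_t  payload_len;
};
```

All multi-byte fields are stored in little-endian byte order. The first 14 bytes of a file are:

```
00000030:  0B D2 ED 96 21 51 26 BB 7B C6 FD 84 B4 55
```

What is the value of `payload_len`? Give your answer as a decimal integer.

`payload_len` follows `capacity` (4 B), `reserved` (2 B), so it starts at offset 4 + 2 = 6 and occupies 8 bytes.
Bytes at offsets 6..13: 26 BB 7B C6 FD 84 B4 55.
Little-endian stores the least-significant byte at the lowest address.
Reassemble most-significant byte first: 55 B4 84 FD C6 7B BB 26 → 0x55B484FDC67BBB26.
0x55B484FDC67BBB26 = 6175707214523382566.

6175707214523382566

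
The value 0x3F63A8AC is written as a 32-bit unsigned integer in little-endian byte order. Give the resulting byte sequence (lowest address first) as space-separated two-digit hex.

AC A8 63 3F

Split into bytes (most-significant first): 3F 63 A8 AC.
In little-endian order the low byte comes first in memory.
So at ascending addresses the bytes are AC A8 63 3F.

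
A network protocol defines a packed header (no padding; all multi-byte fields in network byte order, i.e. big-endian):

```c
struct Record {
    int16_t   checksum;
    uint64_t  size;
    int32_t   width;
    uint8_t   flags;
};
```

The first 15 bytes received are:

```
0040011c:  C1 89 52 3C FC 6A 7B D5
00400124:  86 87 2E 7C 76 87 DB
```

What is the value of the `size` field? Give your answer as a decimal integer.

5925888743987054215

`size` follows `checksum` (2 bytes), so it starts at byte offset 2 and occupies 8 bytes.
Bytes at offsets 2..9: 52 3C FC 6A 7B D5 86 87.
Big-endian stores the most-significant byte at the lowest address.
The bytes are already most-significant first: 0x523CFC6A7BD58687.
0x523CFC6A7BD58687 = 5925888743987054215.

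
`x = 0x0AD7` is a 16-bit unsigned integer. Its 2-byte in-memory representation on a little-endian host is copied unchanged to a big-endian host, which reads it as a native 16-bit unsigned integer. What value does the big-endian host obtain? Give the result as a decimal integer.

Stored little-endian, the bytes at ascending addresses are D7 0A.
Read back as big-endian, the last byte is least significant, giving 0xD70A.
0xD70A = 55050.

55050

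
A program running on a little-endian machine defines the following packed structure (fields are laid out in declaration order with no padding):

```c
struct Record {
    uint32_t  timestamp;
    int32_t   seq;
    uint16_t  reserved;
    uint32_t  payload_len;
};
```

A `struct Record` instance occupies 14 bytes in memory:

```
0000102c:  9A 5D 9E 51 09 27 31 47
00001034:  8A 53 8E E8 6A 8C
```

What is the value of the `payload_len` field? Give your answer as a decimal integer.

2355816590

`payload_len` follows `timestamp` (4 B), `seq` (4 B), `reserved` (2 B), so it starts at offset 4 + 4 + 2 = 10 and occupies 4 bytes.
Bytes at offsets 10..13: 8E E8 6A 8C.
In little-endian order the low byte comes first in memory.
Reassemble most-significant byte first: 8C 6A E8 8E → 0x8C6AE88E.
0x8C6AE88E = 2355816590.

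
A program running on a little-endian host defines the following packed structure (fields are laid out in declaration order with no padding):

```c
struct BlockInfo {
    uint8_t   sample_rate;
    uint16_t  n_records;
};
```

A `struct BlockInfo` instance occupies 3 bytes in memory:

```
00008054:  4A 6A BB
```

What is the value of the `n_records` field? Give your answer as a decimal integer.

47978

`n_records` follows `sample_rate` (1 byte), so it starts at byte offset 1 and occupies 2 bytes.
Bytes at offsets 1..2: 6A BB.
Little-endian: lowest address holds the least-significant byte.
Reassemble most-significant byte first: BB 6A → 0xBB6A.
0xBB6A = 47978.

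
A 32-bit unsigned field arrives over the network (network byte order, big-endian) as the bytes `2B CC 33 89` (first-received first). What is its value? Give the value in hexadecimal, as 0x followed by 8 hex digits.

0x2BCC3389

In big-endian order the high byte comes first in memory.
The bytes are already most-significant first: 0x2BCC3389.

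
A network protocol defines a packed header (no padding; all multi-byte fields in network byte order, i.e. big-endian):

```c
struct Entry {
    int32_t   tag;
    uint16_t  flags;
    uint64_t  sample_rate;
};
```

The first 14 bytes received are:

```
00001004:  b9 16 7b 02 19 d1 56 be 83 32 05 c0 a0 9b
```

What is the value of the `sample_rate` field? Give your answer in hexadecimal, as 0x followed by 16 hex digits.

0x56BE833205C0A09B

`sample_rate` follows `tag` (4 B), `flags` (2 B), so it starts at offset 4 + 2 = 6 and occupies 8 bytes.
Bytes at offsets 6..13: 56 BE 83 32 05 C0 A0 9B.
Big-endian: lowest address holds the most-significant byte.
The bytes are already most-significant first: 0x56BE833205C0A09B.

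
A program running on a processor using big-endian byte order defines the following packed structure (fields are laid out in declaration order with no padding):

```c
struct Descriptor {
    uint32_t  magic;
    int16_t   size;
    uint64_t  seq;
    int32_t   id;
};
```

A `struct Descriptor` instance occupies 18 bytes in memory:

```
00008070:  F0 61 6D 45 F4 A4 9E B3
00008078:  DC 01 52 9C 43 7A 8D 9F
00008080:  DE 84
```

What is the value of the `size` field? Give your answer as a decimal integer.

-2908

`size` follows `magic` (4 bytes), so it starts at byte offset 4 and occupies 2 bytes.
Bytes at offsets 4..5: F4 A4.
Big-endian: lowest address holds the most-significant byte.
The bytes are already most-significant first: 0xF4A4.
Top bit is set, so as a signed 16-bit value this is 0xF4A4 − 2^16 = -2908.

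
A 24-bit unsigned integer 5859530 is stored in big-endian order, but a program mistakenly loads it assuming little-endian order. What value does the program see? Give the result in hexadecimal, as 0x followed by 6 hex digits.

0xCA6859

5859530 in 24-bit hexadecimal is 0x5968CA.
Stored big-endian, the bytes at ascending addresses are 59 68 CA.
Read back as little-endian, the first byte is least significant, giving 0xCA6859.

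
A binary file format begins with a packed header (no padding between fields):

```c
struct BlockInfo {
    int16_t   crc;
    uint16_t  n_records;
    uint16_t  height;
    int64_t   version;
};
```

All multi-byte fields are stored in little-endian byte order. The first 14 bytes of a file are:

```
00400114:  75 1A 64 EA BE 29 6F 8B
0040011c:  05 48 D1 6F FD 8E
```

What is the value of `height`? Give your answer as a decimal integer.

`height` follows `crc` (2 B), `n_records` (2 B), so it starts at offset 2 + 2 = 4 and occupies 2 bytes.
Bytes at offsets 4..5: BE 29.
In little-endian order the low byte comes first in memory.
Reassemble most-significant byte first: 29 BE → 0x29BE.
0x29BE = 10686.

10686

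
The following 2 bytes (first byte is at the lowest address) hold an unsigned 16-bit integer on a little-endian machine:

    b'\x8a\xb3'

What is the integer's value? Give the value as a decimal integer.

Little-endian: lowest address holds the least-significant byte.
Reassemble most-significant byte first: B3 8A → 0xB38A.
0xB38A = 45962.

45962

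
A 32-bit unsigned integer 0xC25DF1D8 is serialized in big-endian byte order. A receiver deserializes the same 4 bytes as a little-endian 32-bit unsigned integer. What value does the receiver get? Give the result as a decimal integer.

Stored big-endian, the bytes at ascending addresses are C2 5D F1 D8.
Read back as little-endian, the first byte is least significant, giving 0xD8F15DC2.
0xD8F15DC2 = 3639696834.

3639696834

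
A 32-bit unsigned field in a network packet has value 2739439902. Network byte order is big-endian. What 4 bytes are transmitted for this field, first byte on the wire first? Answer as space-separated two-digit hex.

A3 48 89 1E

2739439902 in hexadecimal, padded to 32 bits, is 0xA348891E.
Split into bytes (most-significant first): A3 48 89 1E.
Big-endian stores the most-significant byte at the lowest address.
So the memory order matches the most-significant-first order: A3 48 89 1E.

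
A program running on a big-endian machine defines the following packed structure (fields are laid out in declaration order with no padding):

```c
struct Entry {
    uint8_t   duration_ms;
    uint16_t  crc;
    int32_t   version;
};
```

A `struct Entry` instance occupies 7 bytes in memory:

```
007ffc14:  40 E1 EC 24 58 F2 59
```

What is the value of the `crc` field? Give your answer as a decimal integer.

57836

`crc` follows `duration_ms` (1 byte), so it starts at byte offset 1 and occupies 2 bytes.
Bytes at offsets 1..2: E1 EC.
Big-endian: lowest address holds the most-significant byte.
The bytes are already most-significant first: 0xE1EC.
0xE1EC = 57836.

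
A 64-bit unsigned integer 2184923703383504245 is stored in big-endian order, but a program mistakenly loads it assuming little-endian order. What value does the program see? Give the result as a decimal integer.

8445798725945152030

2184923703383504245 in 64-bit hexadecimal is 0x1E52688831813575.
Stored big-endian, the bytes at ascending addresses are 1E 52 68 88 31 81 35 75.
Read back as little-endian, the first byte is least significant, giving 0x753581318868521E.
0x753581318868521E = 8445798725945152030.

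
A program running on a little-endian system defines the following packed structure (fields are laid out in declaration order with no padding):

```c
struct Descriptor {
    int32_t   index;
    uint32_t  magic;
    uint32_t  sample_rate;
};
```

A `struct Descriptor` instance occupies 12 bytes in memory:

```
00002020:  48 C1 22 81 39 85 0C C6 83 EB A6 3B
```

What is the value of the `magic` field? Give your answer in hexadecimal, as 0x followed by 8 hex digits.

`magic` follows `index` (4 bytes), so it starts at byte offset 4 and occupies 4 bytes.
Bytes at offsets 4..7: 39 85 0C C6.
Little-endian: lowest address holds the least-significant byte.
Reassemble most-significant byte first: C6 0C 85 39 → 0xC60C8539.

0xC60C8539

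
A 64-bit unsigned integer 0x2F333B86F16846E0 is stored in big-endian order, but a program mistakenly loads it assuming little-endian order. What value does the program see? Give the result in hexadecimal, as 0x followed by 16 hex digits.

0xE04668F1863B332F

Stored big-endian, the bytes at ascending addresses are 2F 33 3B 86 F1 68 46 E0.
Read back as little-endian, the first byte is least significant, giving 0xE04668F1863B332F.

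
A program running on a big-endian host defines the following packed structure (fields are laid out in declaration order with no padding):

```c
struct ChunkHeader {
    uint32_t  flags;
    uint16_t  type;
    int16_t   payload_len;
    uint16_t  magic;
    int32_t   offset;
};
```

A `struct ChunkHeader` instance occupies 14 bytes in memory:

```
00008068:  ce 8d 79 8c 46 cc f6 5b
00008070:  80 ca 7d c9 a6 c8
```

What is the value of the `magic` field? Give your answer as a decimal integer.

`magic` follows `flags` (4 B), `type` (2 B), `payload_len` (2 B), so it starts at offset 4 + 2 + 2 = 8 and occupies 2 bytes.
Bytes at offsets 8..9: 80 CA.
Big-endian stores the most-significant byte at the lowest address.
The bytes are already most-significant first: 0x80CA.
0x80CA = 32970.

32970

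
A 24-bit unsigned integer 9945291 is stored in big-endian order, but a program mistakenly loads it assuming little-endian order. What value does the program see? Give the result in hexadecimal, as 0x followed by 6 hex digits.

9945291 in 24-bit hexadecimal is 0x97C0CB.
Stored big-endian, the bytes at ascending addresses are 97 C0 CB.
Read back as little-endian, the first byte is least significant, giving 0xCBC097.

0xCBC097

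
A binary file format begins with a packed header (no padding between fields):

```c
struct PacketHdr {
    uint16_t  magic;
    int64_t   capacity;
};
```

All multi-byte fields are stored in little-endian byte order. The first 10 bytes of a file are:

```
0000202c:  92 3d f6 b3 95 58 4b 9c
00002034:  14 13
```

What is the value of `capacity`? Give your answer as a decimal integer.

1374895633677530102

`capacity` follows `magic` (2 bytes), so it starts at byte offset 2 and occupies 8 bytes.
Bytes at offsets 2..9: F6 B3 95 58 4B 9C 14 13.
Little-endian: lowest address holds the least-significant byte.
Reassemble most-significant byte first: 13 14 9C 4B 58 95 B3 F6 → 0x13149C4B5895B3F6.
0x13149C4B5895B3F6 = 1374895633677530102.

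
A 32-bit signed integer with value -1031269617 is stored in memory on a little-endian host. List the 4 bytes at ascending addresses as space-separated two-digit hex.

0F 13 88 C2

Two's complement of -1031269617 in 32 bits: 1031269617 = 0x3D77ECF1; invert → 0xC288130E; add 1 → 0xC288130F.
Split into bytes (most-significant first): C2 88 13 0F.
In little-endian order the low byte comes first in memory.
So at ascending addresses the bytes are 0F 13 88 C2.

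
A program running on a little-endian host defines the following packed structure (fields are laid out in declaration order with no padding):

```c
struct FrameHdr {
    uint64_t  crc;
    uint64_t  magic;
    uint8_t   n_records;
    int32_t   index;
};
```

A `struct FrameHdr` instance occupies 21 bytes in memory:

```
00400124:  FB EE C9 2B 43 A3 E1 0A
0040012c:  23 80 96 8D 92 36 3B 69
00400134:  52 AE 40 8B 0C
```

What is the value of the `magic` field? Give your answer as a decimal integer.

7582714400676937763

`magic` follows `crc` (8 bytes), so it starts at byte offset 8 and occupies 8 bytes.
Bytes at offsets 8..15: 23 80 96 8D 92 36 3B 69.
Little-endian stores the least-significant byte at the lowest address.
Reassemble most-significant byte first: 69 3B 36 92 8D 96 80 23 → 0x693B36928D968023.
0x693B36928D968023 = 7582714400676937763.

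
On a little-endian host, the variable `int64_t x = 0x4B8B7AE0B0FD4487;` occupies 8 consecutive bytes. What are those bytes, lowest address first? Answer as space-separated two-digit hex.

87 44 FD B0 E0 7A 8B 4B

Split into bytes (most-significant first): 4B 8B 7A E0 B0 FD 44 87.
Little-endian: lowest address holds the least-significant byte.
So at ascending addresses the bytes are 87 44 FD B0 E0 7A 8B 4B.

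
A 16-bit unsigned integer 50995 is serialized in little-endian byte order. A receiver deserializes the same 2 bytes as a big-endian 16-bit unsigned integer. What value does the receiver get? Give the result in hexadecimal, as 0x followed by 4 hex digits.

50995 in 16-bit hexadecimal is 0xC733.
Stored little-endian, the bytes at ascending addresses are 33 C7.
Read back as big-endian, the last byte is least significant, giving 0x33C7.

0x33C7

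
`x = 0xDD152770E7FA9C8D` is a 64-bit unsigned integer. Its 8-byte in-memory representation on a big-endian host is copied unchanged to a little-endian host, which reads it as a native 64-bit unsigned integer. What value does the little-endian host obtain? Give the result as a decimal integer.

Stored big-endian, the bytes at ascending addresses are DD 15 27 70 E7 FA 9C 8D.
Read back as little-endian, the first byte is least significant, giving 0x8D9CFAE7702715DD.
0x8D9CFAE7702715DD = 10204306727640700381.

10204306727640700381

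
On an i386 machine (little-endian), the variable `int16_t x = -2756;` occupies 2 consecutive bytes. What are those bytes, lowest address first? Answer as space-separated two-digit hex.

3C F5

Two's complement of -2756 in 16 bits: 2756 = 0x0AC4; invert → 0xF53B; add 1 → 0xF53C.
Split into bytes (most-significant first): F5 3C.
Little-endian stores the least-significant byte at the lowest address.
So at ascending addresses the bytes are 3C F5.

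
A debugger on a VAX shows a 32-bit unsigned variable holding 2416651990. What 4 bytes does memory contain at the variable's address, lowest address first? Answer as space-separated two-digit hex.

D6 2E 0B 90

2416651990 in hexadecimal, padded to 32 bits, is 0x900B2ED6.
Split into bytes (most-significant first): 90 0B 2E D6.
In little-endian order the low byte comes first in memory.
So at ascending addresses the bytes are D6 2E 0B 90.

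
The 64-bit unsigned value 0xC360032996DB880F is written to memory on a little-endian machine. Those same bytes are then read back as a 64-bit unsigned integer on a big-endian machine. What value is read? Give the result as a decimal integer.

Stored little-endian, the bytes at ascending addresses are 0F 88 DB 96 29 03 60 C3.
Read back as big-endian, the last byte is least significant, giving 0x0F88DB96290360C3.
0x0F88DB96290360C3 = 1119385945381232835.

1119385945381232835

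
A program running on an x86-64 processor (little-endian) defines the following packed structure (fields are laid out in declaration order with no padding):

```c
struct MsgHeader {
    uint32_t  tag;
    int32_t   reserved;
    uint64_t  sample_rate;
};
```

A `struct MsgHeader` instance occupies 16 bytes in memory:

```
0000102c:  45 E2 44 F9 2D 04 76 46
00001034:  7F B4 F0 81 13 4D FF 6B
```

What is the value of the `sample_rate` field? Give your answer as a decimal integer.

`sample_rate` follows `tag` (4 B), `reserved` (4 B), so it starts at offset 4 + 4 = 8 and occupies 8 bytes.
Bytes at offsets 8..15: 7F B4 F0 81 13 4D FF 6B.
Little-endian: lowest address holds the least-significant byte.
Reassemble most-significant byte first: 6B FF 4D 13 81 F0 B4 7F → 0x6BFF4D1381F0B47F.
0x6BFF4D1381F0B47F = 7782023427299259519.

7782023427299259519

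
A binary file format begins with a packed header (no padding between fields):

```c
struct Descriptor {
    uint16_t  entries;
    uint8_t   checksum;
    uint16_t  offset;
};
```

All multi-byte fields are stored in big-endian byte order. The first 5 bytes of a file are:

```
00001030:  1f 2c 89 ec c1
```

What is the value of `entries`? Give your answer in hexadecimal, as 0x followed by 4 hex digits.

0x1F2C

`entries` is the first field, at byte offset 0, occupying 2 bytes.
Bytes at offsets 0..1: 1F 2C.
Big-endian stores the most-significant byte at the lowest address.
The bytes are already most-significant first: 0x1F2C.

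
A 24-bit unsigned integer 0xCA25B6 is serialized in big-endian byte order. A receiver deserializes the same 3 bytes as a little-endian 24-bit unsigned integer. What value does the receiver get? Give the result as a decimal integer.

11937226

Stored big-endian, the bytes at ascending addresses are CA 25 B6.
Read back as little-endian, the first byte is least significant, giving 0xB625CA.
0xB625CA = 11937226.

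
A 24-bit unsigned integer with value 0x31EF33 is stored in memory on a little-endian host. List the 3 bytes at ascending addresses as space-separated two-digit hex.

Split into bytes (most-significant first): 31 EF 33.
Little-endian: lowest address holds the least-significant byte.
So at ascending addresses the bytes are 33 EF 31.

33 EF 31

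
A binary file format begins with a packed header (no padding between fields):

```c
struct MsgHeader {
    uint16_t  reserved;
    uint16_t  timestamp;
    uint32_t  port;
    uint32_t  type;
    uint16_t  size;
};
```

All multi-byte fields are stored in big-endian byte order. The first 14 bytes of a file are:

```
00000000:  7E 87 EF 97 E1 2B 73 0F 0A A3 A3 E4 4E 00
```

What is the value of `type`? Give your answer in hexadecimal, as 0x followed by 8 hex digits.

`type` follows `reserved` (2 B), `timestamp` (2 B), `port` (4 B), so it starts at offset 2 + 2 + 4 = 8 and occupies 4 bytes.
Bytes at offsets 8..11: 0A A3 A3 E4.
Big-endian stores the most-significant byte at the lowest address.
The bytes are already most-significant first: 0x0AA3A3E4.

0x0AA3A3E4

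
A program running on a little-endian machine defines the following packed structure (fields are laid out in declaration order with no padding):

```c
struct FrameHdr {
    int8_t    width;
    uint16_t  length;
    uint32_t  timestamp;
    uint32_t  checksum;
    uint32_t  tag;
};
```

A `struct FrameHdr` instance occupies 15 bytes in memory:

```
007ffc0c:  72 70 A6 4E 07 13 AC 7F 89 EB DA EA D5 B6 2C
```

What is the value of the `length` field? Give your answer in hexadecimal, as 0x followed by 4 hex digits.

`length` follows `width` (1 byte), so it starts at byte offset 1 and occupies 2 bytes.
Bytes at offsets 1..2: 70 A6.
Little-endian: lowest address holds the least-significant byte.
Reassemble most-significant byte first: A6 70 → 0xA670.

0xA670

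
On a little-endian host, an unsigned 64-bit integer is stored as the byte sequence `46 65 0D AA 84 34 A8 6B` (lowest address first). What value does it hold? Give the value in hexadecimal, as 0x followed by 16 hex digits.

0x6BA83484AA0D6546

In little-endian order the low byte comes first in memory.
Reassemble most-significant byte first: 6B A8 34 84 AA 0D 65 46 → 0x6BA83484AA0D6546.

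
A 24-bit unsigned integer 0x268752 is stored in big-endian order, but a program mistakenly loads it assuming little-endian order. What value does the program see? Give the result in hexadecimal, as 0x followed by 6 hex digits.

Stored big-endian, the bytes at ascending addresses are 26 87 52.
Read back as little-endian, the first byte is least significant, giving 0x528726.

0x528726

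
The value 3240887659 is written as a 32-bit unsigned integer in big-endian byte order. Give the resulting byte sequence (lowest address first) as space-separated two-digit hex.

3240887659 in hexadecimal, padded to 32 bits, is 0xC12C056B.
Split into bytes (most-significant first): C1 2C 05 6B.
In big-endian order the high byte comes first in memory.
So the memory order matches the most-significant-first order: C1 2C 05 6B.

C1 2C 05 6B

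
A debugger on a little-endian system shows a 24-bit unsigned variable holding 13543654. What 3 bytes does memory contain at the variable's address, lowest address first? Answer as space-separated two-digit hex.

E6 A8 CE

13543654 in hexadecimal, padded to 24 bits, is 0xCEA8E6.
Split into bytes (most-significant first): CE A8 E6.
In little-endian order the low byte comes first in memory.
So at ascending addresses the bytes are E6 A8 CE.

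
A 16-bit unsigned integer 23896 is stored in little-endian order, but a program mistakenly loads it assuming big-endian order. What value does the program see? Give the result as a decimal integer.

22621

23896 in 16-bit hexadecimal is 0x5D58.
Stored little-endian, the bytes at ascending addresses are 58 5D.
Read back as big-endian, the last byte is least significant, giving 0x585D.
0x585D = 22621.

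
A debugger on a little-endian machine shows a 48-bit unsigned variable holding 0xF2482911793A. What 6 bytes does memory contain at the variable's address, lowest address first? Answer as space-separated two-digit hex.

3A 79 11 29 48 F2

Split into bytes (most-significant first): F2 48 29 11 79 3A.
Little-endian: lowest address holds the least-significant byte.
So at ascending addresses the bytes are 3A 79 11 29 48 F2.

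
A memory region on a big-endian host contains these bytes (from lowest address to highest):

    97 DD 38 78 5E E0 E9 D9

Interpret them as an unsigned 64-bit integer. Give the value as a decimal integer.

Big-endian stores the most-significant byte at the lowest address.
The bytes are already most-significant first: 0x97DD38785EE0E9D9.
0x97DD38785EE0E9D9 = 10942964759219202521.

10942964759219202521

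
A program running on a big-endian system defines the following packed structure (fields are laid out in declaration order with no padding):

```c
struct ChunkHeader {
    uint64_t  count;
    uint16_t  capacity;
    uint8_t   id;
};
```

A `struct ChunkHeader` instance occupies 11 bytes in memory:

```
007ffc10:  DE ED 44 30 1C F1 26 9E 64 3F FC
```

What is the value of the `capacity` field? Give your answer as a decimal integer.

`capacity` follows `count` (8 bytes), so it starts at byte offset 8 and occupies 2 bytes.
Bytes at offsets 8..9: 64 3F.
Big-endian stores the most-significant byte at the lowest address.
The bytes are already most-significant first: 0x643F.
0x643F = 25663.

25663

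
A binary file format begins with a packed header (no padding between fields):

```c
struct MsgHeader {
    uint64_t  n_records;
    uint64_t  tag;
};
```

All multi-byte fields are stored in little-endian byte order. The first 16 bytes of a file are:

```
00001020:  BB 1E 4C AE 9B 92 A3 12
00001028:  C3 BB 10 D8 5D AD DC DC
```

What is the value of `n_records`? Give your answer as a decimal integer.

1343078311228350139

`n_records` is the first field, at byte offset 0, occupying 8 bytes.
Bytes at offsets 0..7: BB 1E 4C AE 9B 92 A3 12.
Little-endian stores the least-significant byte at the lowest address.
Reassemble most-significant byte first: 12 A3 92 9B AE 4C 1E BB → 0x12A3929BAE4C1EBB.
0x12A3929BAE4C1EBB = 1343078311228350139.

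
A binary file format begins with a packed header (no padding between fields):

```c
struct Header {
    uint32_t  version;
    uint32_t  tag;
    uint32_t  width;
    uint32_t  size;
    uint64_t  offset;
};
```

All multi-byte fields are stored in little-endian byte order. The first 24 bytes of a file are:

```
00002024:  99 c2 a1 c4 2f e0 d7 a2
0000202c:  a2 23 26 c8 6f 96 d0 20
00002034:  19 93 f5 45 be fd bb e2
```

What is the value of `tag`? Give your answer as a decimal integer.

`tag` follows `version` (4 bytes), so it starts at byte offset 4 and occupies 4 bytes.
Bytes at offsets 4..7: 2F E0 D7 A2.
In little-endian order the low byte comes first in memory.
Reassemble most-significant byte first: A2 D7 E0 2F → 0xA2D7E02F.
0xA2D7E02F = 2732056623.

2732056623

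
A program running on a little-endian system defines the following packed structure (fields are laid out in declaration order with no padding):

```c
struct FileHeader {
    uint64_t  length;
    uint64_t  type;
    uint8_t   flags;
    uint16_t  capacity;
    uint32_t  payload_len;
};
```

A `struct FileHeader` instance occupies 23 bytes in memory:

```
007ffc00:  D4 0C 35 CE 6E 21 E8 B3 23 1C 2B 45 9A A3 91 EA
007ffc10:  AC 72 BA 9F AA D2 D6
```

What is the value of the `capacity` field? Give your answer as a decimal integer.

`capacity` follows `length` (8 B), `type` (8 B), `flags` (1 B), so it starts at offset 8 + 8 + 1 = 17 and occupies 2 bytes.
Bytes at offsets 17..18: 72 BA.
Little-endian stores the least-significant byte at the lowest address.
Reassemble most-significant byte first: BA 72 → 0xBA72.
0xBA72 = 47730.

47730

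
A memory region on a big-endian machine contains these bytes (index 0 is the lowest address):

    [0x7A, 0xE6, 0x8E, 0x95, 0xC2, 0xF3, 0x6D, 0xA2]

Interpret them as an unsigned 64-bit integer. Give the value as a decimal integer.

8855922491142663586

Big-endian: lowest address holds the most-significant byte.
The bytes are already most-significant first: 0x7AE68E95C2F36DA2.
0x7AE68E95C2F36DA2 = 8855922491142663586.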